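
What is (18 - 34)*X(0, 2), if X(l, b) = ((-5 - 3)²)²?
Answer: -65536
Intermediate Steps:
X(l, b) = 4096 (X(l, b) = ((-8)²)² = 64² = 4096)
(18 - 34)*X(0, 2) = (18 - 34)*4096 = -16*4096 = -65536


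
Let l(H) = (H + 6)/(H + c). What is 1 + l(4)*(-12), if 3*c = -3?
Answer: -39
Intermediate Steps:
c = -1 (c = (1/3)*(-3) = -1)
l(H) = (6 + H)/(-1 + H) (l(H) = (H + 6)/(H - 1) = (6 + H)/(-1 + H))
1 + l(4)*(-12) = 1 + ((6 + 4)/(-1 + 4))*(-12) = 1 + (10/3)*(-12) = 1 - 40 = -39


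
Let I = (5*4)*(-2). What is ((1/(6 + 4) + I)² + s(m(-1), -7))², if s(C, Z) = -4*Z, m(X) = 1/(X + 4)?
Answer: 26244324001/10000 ≈ 2.6244e+6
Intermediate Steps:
m(X) = 1/(4 + X)
I = -40 (I = 20*(-2) = -40)
((1/(6 + 4) + I)² + s(m(-1), -7))² = ((1/(6 + 4) - 40)² - 4*(-7))² = ((1/10 - 40)² + 28)² = ((⅒ - 40)² + 28)² = ((-399/10)² + 28)² = (159201/100 + 28)² = (162001/100)² = 26244324001/10000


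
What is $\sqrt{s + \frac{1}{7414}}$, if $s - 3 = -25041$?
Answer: $\frac{i \sqrt{1376273653634}}{7414} \approx 158.23 i$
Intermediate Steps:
$s = -25038$ ($s = 3 - 25041 = -25038$)
$\sqrt{s + \frac{1}{7414}} = \sqrt{-25038 + \frac{1}{7414}} = \sqrt{- \frac{185631731}{7414}} = \frac{i \sqrt{1376273653634}}{7414}$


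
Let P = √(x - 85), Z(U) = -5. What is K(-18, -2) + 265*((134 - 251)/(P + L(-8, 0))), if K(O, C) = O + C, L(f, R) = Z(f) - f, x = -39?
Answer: 5*(-8*√31 + 6213*I)/(-3*I + 2*√31) ≈ -719.36 + 2595.9*I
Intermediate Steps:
P = 2*I*√31 (P = √(-39 - 85) = √(-124) = 2*I*√31 ≈ 11.136*I)
L(f, R) = -5 - f
K(O, C) = C + O
K(-18, -2) + 265*((134 - 251)/(P + L(-8, 0))) = (-2 - 18) + 265*((134 - 251)/(2*I*√31 + (-5 - 1*(-8)))) = -20 + 265*(-117/(2*I*√31 + (-5 + 8))) = -20 + 265*(-117/(2*I*√31 + 3)) = -20 + 265*(-117/(3 + 2*I*√31)) = -20 - 31005/(3 + 2*I*√31)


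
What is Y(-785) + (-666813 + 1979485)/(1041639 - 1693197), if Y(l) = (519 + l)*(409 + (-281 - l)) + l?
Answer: -79374429233/325779 ≈ -2.4365e+5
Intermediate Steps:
Y(l) = l + (128 - l)*(519 + l) (Y(l) = (519 + l)*(128 - l) + l = (128 - l)*(519 + l) + l = l + (128 - l)*(519 + l))
Y(-785) + (-666813 + 1979485)/(1041639 - 1693197) = (66432 - 1*(-785)² - 390*(-785)) + (-666813 + 1979485)/(1041639 - 1693197) = (66432 - 1*616225 + 306150) + 1312672/(-651558) = (66432 - 616225 + 306150) + 1312672*(-1/651558) = -243643 - 656336/325779 = -79374429233/325779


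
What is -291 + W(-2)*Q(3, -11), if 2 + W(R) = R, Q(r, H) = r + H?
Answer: -259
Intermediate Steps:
Q(r, H) = H + r
W(R) = -2 + R
-291 + W(-2)*Q(3, -11) = -291 + (-2 - 2)*(-11 + 3) = -291 - 4*(-8) = -291 + 32 = -259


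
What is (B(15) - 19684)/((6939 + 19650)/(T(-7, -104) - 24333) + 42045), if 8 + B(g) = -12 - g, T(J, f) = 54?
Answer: -159585867/340261322 ≈ -0.46901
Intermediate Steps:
B(g) = -20 - g (B(g) = -8 + (-12 - g) = -20 - g)
(B(15) - 19684)/((6939 + 19650)/(T(-7, -104) - 24333) + 42045) = ((-20 - 1*15) - 19684)/((6939 + 19650)/(54 - 24333) + 42045) = ((-20 - 15) - 19684)/(26589/(-24279) + 42045) = (-35 - 19684)/(26589*(-1/24279) + 42045) = -19719/(-8863/8093 + 42045) = -19719/340261322/8093 = -19719*8093/340261322 = -159585867/340261322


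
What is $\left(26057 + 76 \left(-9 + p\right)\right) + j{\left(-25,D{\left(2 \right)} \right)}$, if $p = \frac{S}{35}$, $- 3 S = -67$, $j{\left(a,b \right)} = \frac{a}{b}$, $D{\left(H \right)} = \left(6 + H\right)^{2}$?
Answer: $\frac{170829823}{6720} \approx 25421.0$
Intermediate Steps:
$S = \frac{67}{3}$ ($S = \left(- \frac{1}{3}\right) \left(-67\right) = \frac{67}{3} \approx 22.333$)
$p = \frac{67}{105}$ ($p = \frac{67}{3 \cdot 35} = \frac{67}{3} \cdot \frac{1}{35} = \frac{67}{105} \approx 0.63809$)
$\left(26057 + 76 \left(-9 + p\right)\right) + j{\left(-25,D{\left(2 \right)} \right)} = \left(26057 + 76 \left(-9 + \frac{67}{105}\right)\right) - \frac{25}{\left(6 + 2\right)^{2}} = \left(26057 + 76 \left(- \frac{878}{105}\right)\right) - \frac{25}{8^{2}} = \left(26057 - \frac{66728}{105}\right) - \frac{25}{64} = \frac{2669257}{105} - \frac{25}{64} = \frac{170829823}{6720}$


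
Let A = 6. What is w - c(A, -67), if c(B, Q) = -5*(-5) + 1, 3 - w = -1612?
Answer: 1589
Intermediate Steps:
w = 1615 (w = 3 - 1*(-1612) = 3 + 1612 = 1615)
c(B, Q) = 26 (c(B, Q) = 25 + 1 = 26)
w - c(A, -67) = 1615 - 1*26 = 1615 - 26 = 1589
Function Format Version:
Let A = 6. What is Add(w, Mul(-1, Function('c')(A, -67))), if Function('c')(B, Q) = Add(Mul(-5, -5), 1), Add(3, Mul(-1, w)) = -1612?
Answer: 1589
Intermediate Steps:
w = 1615 (w = Add(3, Mul(-1, -1612)) = Add(3, 1612) = 1615)
Function('c')(B, Q) = 26 (Function('c')(B, Q) = Add(25, 1) = 26)
Add(w, Mul(-1, Function('c')(A, -67))) = Add(1615, Mul(-1, 26)) = Add(1615, -26) = 1589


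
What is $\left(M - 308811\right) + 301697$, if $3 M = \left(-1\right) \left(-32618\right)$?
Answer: $\frac{11276}{3} \approx 3758.7$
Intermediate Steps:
$M = \frac{32618}{3}$ ($M = \frac{\left(-1\right) \left(-32618\right)}{3} = \frac{1}{3} \cdot 32618 = \frac{32618}{3} \approx 10873.0$)
$\left(M - 308811\right) + 301697 = \left(\frac{32618}{3} - 308811\right) + 301697 = - \frac{893815}{3} + 301697 = \frac{11276}{3}$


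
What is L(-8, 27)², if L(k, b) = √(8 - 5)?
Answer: 3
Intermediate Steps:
L(k, b) = √3
L(-8, 27)² = (√3)² = 3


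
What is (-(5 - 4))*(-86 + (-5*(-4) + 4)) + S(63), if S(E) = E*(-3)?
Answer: -127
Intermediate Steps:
S(E) = -3*E
(-(5 - 4))*(-86 + (-5*(-4) + 4)) + S(63) = (-(5 - 4))*(-86 + (-5*(-4) + 4)) - 3*63 = (-1*1)*(-86 + (20 + 4)) - 189 = -(-86 + 24) - 189 = -1*(-62) - 189 = 62 - 189 = -127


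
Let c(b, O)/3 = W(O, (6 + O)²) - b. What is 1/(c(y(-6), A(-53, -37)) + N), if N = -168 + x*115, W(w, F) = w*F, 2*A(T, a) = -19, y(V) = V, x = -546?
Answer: -8/506313 ≈ -1.5800e-5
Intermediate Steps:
A(T, a) = -19/2 (A(T, a) = (½)*(-19) = -19/2)
W(w, F) = F*w
N = -62958 (N = -168 - 546*115 = -168 - 62790 = -62958)
c(b, O) = -3*b + 3*O*(6 + O)² (c(b, O) = 3*((6 + O)²*O - b) = 3*(O*(6 + O)² - b) = 3*(-b + O*(6 + O)²) = -3*b + 3*O*(6 + O)²)
1/(c(y(-6), A(-53, -37)) + N) = 1/((-3*(-6) + 3*(-19/2)*(6 - 19/2)²) - 62958) = 1/((18 + 3*(-19/2)*(-7/2)²) - 62958) = 1/((18 + 3*(-19/2)*(49/4)) - 62958) = 1/((18 - 2793/8) - 62958) = 1/(-2649/8 - 62958) = 1/(-506313/8) = -8/506313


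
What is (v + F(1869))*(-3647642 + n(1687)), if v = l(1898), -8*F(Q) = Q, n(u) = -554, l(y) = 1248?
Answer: -7401277635/2 ≈ -3.7006e+9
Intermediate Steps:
F(Q) = -Q/8
v = 1248
(v + F(1869))*(-3647642 + n(1687)) = (1248 - ⅛*1869)*(-3647642 - 554) = (1248 - 1869/8)*(-3648196) = (8115/8)*(-3648196) = -7401277635/2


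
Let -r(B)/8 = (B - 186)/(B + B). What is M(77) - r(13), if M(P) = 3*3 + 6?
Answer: -497/13 ≈ -38.231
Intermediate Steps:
r(B) = -4*(-186 + B)/B (r(B) = -8*(B - 186)/(B + B) = -8*(-186 + B)/(2*B) = -8*(-186 + B)*1/(2*B) = -4*(-186 + B)/B)
M(P) = 15 (M(P) = 9 + 6 = 15)
M(77) - r(13) = 15 - (-4 + 744/13) = 15 - 1*692/13 = 15 - 692/13 = -497/13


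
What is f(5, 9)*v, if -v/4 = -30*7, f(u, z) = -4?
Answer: -3360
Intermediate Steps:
v = 840 (v = -(-120)*7 = -4*(-210) = 840)
f(5, 9)*v = -4*840 = -3360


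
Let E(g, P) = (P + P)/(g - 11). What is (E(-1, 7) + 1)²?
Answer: 1/36 ≈ 0.027778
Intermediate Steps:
E(g, P) = 2*P/(-11 + g) (E(g, P) = (2*P)/(-11 + g) = 2*P/(-11 + g))
(E(-1, 7) + 1)² = (2*7/(-11 - 1) + 1)² = (2*7/(-12) + 1)² = (2*7*(-1/12) + 1)² = (-7/6 + 1)² = (-⅙)² = 1/36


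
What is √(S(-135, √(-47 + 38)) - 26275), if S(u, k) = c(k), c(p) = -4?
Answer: I*√26279 ≈ 162.11*I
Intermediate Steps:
S(u, k) = -4
√(S(-135, √(-47 + 38)) - 26275) = √(-4 - 26275) = √(-26279) = I*√26279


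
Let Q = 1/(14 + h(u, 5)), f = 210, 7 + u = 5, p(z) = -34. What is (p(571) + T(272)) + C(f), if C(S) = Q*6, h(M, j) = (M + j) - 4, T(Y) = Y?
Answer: 3100/13 ≈ 238.46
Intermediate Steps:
u = -2 (u = -7 + 5 = -2)
h(M, j) = -4 + M + j
Q = 1/13 (Q = 1/(14 + (-4 - 2 + 5)) = 1/(14 - 1) = 1/13 ≈ 0.076923)
C(S) = 6/13 (C(S) = (1/13)*6 = 6/13)
(p(571) + T(272)) + C(f) = (-34 + 272) + 6/13 = 238 + 6/13 = 3100/13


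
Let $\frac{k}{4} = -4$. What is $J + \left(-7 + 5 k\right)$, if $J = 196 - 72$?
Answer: $37$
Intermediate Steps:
$k = -16$ ($k = 4 \left(-4\right) = -16$)
$J = 124$ ($J = 196 - 72 = 124$)
$J + \left(-7 + 5 k\right) = 124 + \left(-7 + 5 \left(-16\right)\right) = 124 - 87 = 37$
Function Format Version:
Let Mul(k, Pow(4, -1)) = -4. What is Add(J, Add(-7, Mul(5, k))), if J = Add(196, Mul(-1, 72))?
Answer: 37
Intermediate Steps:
k = -16 (k = Mul(4, -4) = -16)
J = 124 (J = Add(196, -72) = 124)
Add(J, Add(-7, Mul(5, k))) = Add(124, Add(-7, Mul(5, -16))) = Add(124, Add(-7, -80)) = Add(124, -87) = 37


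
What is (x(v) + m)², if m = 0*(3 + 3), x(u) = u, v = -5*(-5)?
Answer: 625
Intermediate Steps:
v = 25
m = 0 (m = 0*6 = 0)
(x(v) + m)² = (25 + 0)² = 25² = 625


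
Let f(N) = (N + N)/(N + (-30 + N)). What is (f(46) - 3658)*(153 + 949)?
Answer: -124913904/31 ≈ -4.0295e+6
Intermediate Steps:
f(N) = 2*N/(-30 + 2*N) (f(N) = (2*N)/(-30 + 2*N) = 2*N/(-30 + 2*N))
(f(46) - 3658)*(153 + 949) = (46/(-15 + 46) - 3658)*(153 + 949) = (46/31 - 3658)*1102 = -113352/31*1102 = -124913904/31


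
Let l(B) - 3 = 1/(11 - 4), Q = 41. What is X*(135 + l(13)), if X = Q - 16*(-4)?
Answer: 14505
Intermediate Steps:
X = 105 (X = 41 - 16*(-4) = 41 - 1*(-64) = 41 + 64 = 105)
l(B) = 22/7 (l(B) = 3 + 1/(11 - 4) = 3 + 1/7 = 22/7)
X*(135 + l(13)) = 105*(135 + 22/7) = 105*(967/7) = 14505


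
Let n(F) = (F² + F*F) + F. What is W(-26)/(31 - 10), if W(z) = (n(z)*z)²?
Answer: 396198192/7 ≈ 5.6600e+7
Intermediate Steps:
n(F) = F + 2*F² (n(F) = (F² + F²) + F = 2*F² + F = F + 2*F²)
W(z) = z⁴*(1 + 2*z)² (W(z) = ((z*(1 + 2*z))*z)² = (z²*(1 + 2*z))² = z⁴*(1 + 2*z)²)
W(-26)/(31 - 10) = ((-26)⁴*(1 + 2*(-26))²)/(31 - 10) = (456976*(1 - 52)²)/21 = (456976*(-51)²)*(1/21) = (456976*2601)*(1/21) = 1188594576*(1/21) = 396198192/7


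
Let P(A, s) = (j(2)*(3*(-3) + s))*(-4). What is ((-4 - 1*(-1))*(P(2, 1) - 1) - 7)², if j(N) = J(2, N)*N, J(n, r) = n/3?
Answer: 17424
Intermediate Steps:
J(n, r) = n/3 (J(n, r) = n*(⅓) = n/3)
j(N) = 2*N/3 (j(N) = ((⅓)*2)*N = 2*N/3)
P(A, s) = 48 - 16*s/3 (P(A, s) = (((⅔)*2)*(3*(-3) + s))*(-4) = (4*(-9 + s)/3)*(-4) = (-12 + 4*s/3)*(-4) = 48 - 16*s/3)
((-4 - 1*(-1))*(P(2, 1) - 1) - 7)² = ((-4 - 1*(-1))*((48 - 16/3*1) - 1) - 7)² = ((-4 + 1)*((48 - 16/3) - 1) - 7)² = (-3*(128/3 - 1) - 7)² = (-3*125/3 - 7)² = (-125 - 7)² = (-132)² = 17424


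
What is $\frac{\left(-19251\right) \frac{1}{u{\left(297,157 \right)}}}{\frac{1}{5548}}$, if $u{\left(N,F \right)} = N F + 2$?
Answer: $- \frac{106804548}{46631} \approx -2290.4$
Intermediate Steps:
$u{\left(N,F \right)} = 2 + F N$ ($u{\left(N,F \right)} = F N + 2 = 2 + F N$)
$\frac{\left(-19251\right) \frac{1}{u{\left(297,157 \right)}}}{\frac{1}{5548}} = \frac{\left(-19251\right) \frac{1}{2 + 157 \cdot 297}}{\frac{1}{5548}} = - \frac{19251}{2 + 46629} \frac{1}{\frac{1}{5548}} = - \frac{19251}{46631} \cdot 5548 = \left(-19251\right) \frac{1}{46631} \cdot 5548 = \left(- \frac{19251}{46631}\right) 5548 = - \frac{106804548}{46631}$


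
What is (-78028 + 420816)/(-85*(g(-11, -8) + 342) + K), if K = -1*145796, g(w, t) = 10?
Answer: -85697/43929 ≈ -1.9508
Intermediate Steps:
K = -145796
(-78028 + 420816)/(-85*(g(-11, -8) + 342) + K) = (-78028 + 420816)/(-85*(10 + 342) - 145796) = 342788/(-85*352 - 145796) = 342788/(-29920 - 145796) = 342788/(-175716) = 342788*(-1/175716) = -85697/43929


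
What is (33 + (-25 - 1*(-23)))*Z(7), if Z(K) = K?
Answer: 217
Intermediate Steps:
(33 + (-25 - 1*(-23)))*Z(7) = (33 + (-25 - 1*(-23)))*7 = (33 + (-25 + 23))*7 = (33 - 2)*7 = 31*7 = 217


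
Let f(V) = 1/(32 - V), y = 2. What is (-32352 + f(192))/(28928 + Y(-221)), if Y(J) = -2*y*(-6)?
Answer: -5176321/4632320 ≈ -1.1174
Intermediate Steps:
Y(J) = 24 (Y(J) = -2*2*(-6) = -4*(-6) = 24)
(-32352 + f(192))/(28928 + Y(-221)) = (-32352 - 1/(-32 + 192))/(28928 + 24) = (-32352 - 1/160)/28952 = (-32352 - 1*1/160)*(1/28952) = (-32352 - 1/160)*(1/28952) = -5176321/160*1/28952 = -5176321/4632320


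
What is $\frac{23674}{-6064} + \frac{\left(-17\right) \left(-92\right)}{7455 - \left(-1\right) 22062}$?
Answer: $- \frac{344650681}{89495544} \approx -3.851$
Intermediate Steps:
$\frac{23674}{-6064} + \frac{\left(-17\right) \left(-92\right)}{7455 - \left(-1\right) 22062} = 23674 \left(- \frac{1}{6064}\right) + \frac{1564}{7455 - -22062} = - \frac{11837}{3032} + \frac{1564}{7455 + 22062} = - \frac{11837}{3032} + \frac{1564}{29517} = - \frac{344650681}{89495544}$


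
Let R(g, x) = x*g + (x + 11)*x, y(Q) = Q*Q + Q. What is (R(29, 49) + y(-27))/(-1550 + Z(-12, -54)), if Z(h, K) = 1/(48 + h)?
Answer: -182268/55799 ≈ -3.2665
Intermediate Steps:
y(Q) = Q + Q² (y(Q) = Q² + Q = Q + Q²)
R(g, x) = g*x + x*(11 + x) (R(g, x) = g*x + (11 + x)*x = g*x + x*(11 + x))
(R(29, 49) + y(-27))/(-1550 + Z(-12, -54)) = (49*(11 + 29 + 49) - 27*(1 - 27))/(-1550 + 1/(48 - 12)) = (49*89 - 27*(-26))/(-1550 + 1/36) = (4361 + 702)/(-1550 + 1/36) = 5063/(-55799/36) = 5063*(-36/55799) = -182268/55799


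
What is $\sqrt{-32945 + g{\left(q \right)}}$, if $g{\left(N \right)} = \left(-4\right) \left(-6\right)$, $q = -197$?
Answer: $i \sqrt{32921} \approx 181.44 i$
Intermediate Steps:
$g{\left(N \right)} = 24$
$\sqrt{-32945 + g{\left(q \right)}} = \sqrt{-32945 + 24} = \sqrt{-32921} = i \sqrt{32921}$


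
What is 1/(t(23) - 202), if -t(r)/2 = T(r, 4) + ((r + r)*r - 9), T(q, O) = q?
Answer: -1/2346 ≈ -0.00042626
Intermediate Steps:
t(r) = 18 - 4*r**2 - 2*r (t(r) = -2*(r + ((r + r)*r - 9)) = -2*(r + ((2*r)*r - 9)) = -2*(r + (2*r**2 - 9)) = -2*(r + (-9 + 2*r**2)) = -2*(-9 + r + 2*r**2) = 18 - 4*r**2 - 2*r)
1/(t(23) - 202) = 1/((18 - 4*23**2 - 2*23) - 202) = 1/((18 - 4*529 - 46) - 202) = 1/((18 - 2116 - 46) - 202) = 1/(-2144 - 202) = 1/(-2346) = -1/2346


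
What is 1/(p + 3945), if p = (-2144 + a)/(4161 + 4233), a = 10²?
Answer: 4197/16556143 ≈ 0.00025350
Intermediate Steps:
a = 100
p = -1022/4197 (p = (-2144 + 100)/(4161 + 4233) = -2044/8394 = -2044*1/8394 = -1022/4197 ≈ -0.24351)
1/(p + 3945) = 1/(-1022/4197 + 3945) = 1/(16556143/4197) = 4197/16556143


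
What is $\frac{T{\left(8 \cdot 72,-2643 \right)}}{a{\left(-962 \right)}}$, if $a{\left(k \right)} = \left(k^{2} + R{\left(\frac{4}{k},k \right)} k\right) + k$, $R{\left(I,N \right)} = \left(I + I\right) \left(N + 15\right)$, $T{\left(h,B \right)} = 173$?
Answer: $\frac{173}{916906} \approx 0.00018868$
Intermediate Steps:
$R{\left(I,N \right)} = 2 I \left(15 + N\right)$
$a{\left(k \right)} = 120 + k^{2} + 9 k$ ($a{\left(k \right)} = \left(k^{2} + 2 \frac{4}{k} \left(15 + k\right) k\right) + k = \left(k^{2} + \frac{8 \left(15 + k\right)}{k} k\right) + k = \left(k^{2} + \left(120 + 8 k\right)\right) + k = \left(120 + k^{2} + 8 k\right) + k = 120 + k^{2} + 9 k$)
$\frac{T{\left(8 \cdot 72,-2643 \right)}}{a{\left(-962 \right)}} = \frac{173}{120 + \left(-962\right)^{2} + 9 \left(-962\right)} = \frac{173}{120 + 925444 - 8658} = \frac{173}{916906}$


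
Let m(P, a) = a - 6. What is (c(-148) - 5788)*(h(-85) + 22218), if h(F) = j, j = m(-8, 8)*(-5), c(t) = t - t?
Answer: -128539904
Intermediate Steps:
m(P, a) = -6 + a
c(t) = 0
j = -10 (j = (-6 + 8)*(-5) = 2*(-5) = -10)
h(F) = -10
(c(-148) - 5788)*(h(-85) + 22218) = (0 - 5788)*(-10 + 22218) = -5788*22208 = -128539904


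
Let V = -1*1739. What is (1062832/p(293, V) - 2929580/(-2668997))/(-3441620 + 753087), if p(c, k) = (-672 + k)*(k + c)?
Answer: -6525053875492/12508319469408187353 ≈ -5.2166e-7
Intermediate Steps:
V = -1739
p(c, k) = (-672 + k)*(c + k)
(1062832/p(293, V) - 2929580/(-2668997))/(-3441620 + 753087) = (1062832/((-1739)² - 672*293 - 672*(-1739) + 293*(-1739)) - 2929580/(-2668997))/(-3441620 + 753087) = (1062832/(3024121 - 196896 + 1168608 - 509527) - 2929580*(-1/2668997))/(-2688533) = (1062832/3486306 + 2929580/2668997)*(-1/2688533) = (1062832*(1/3486306) + 2929580/2668997)*(-1/2688533) = (531416/1743153 + 2929580/2668997)*(-1/2688533) = (6525053875492/4652470127541)*(-1/2688533) = -6525053875492/12508319469408187353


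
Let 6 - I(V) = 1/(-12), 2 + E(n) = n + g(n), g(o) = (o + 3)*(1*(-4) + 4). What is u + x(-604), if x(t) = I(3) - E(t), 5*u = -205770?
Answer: -486503/12 ≈ -40542.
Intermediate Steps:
u = -41154 (u = (⅕)*(-205770) = -41154)
g(o) = 0 (g(o) = (3 + o)*(-4 + 4) = (3 + o)*0 = 0)
E(n) = -2 + n (E(n) = -2 + (n + 0) = -2 + n)
I(V) = 73/12 (I(V) = 6 - 1/(-12) = 6 - 1*(-1/12) = 6 + 1/12 = 73/12)
x(t) = 97/12 - t (x(t) = 73/12 - (-2 + t) = 73/12 + (2 - t) = 97/12 - t)
u + x(-604) = -41154 + (97/12 - 1*(-604)) = -41154 + (97/12 + 604) = -41154 + 7345/12 = -486503/12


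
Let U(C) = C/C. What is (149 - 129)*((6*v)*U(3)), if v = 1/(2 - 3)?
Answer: -120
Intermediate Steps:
U(C) = 1
v = -1 (v = 1/(-1) = -1)
(149 - 129)*((6*v)*U(3)) = (149 - 129)*((6*(-1))*1) = 20*(-6*1) = 20*(-6) = -120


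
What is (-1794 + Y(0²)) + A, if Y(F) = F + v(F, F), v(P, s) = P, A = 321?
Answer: -1473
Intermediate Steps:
Y(F) = 2*F (Y(F) = F + F = 2*F)
(-1794 + Y(0²)) + A = (-1794 + 2*0²) + 321 = (-1794 + 2*0) + 321 = (-1794 + 0) + 321 = -1794 + 321 = -1473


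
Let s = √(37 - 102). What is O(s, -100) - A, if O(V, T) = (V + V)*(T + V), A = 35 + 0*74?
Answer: -165 - 200*I*√65 ≈ -165.0 - 1612.5*I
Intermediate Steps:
A = 35 (A = 35 + 0 = 35)
s = I*√65 (s = √(-65) = I*√65 ≈ 8.0623*I)
O(V, T) = 2*V*(T + V) (O(V, T) = (2*V)*(T + V) = 2*V*(T + V))
O(s, -100) - A = 2*(I*√65)*(-100 + I*√65) - 1*35 = 2*I*√65*(-100 + I*√65) - 35 = -35 + 2*I*√65*(-100 + I*√65)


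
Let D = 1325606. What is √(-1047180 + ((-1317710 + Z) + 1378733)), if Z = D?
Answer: √339449 ≈ 582.62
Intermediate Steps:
Z = 1325606
√(-1047180 + ((-1317710 + Z) + 1378733)) = √(-1047180 + ((-1317710 + 1325606) + 1378733)) = √(-1047180 + (7896 + 1378733)) = √(-1047180 + 1386629) = √339449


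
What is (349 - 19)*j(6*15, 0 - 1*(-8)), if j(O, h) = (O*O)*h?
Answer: 21384000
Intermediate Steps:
j(O, h) = h*O**2 (j(O, h) = O**2*h = h*O**2)
(349 - 19)*j(6*15, 0 - 1*(-8)) = (349 - 19)*((0 - 1*(-8))*(6*15)**2) = 330*((0 + 8)*90**2) = 330*(8*8100) = 330*64800 = 21384000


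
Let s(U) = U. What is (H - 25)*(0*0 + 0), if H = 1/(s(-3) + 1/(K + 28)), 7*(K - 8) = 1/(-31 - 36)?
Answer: 0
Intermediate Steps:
K = 3751/469 (K = 8 + 1/(7*(-31 - 36)) = 8 + (1/7)/(-67) = 8 + (1/7)*(-1/67) = 8 - 1/469 = 3751/469 ≈ 7.9979)
H = -16883/50180 (H = 1/(-3 + 1/(3751/469 + 28)) = 1/(-3 + 1/(16883/469)) = 1/(-3 + 469/16883) = 1/(-50180/16883) = -16883/50180 ≈ -0.33645)
(H - 25)*(0*0 + 0) = (-16883/50180 - 25)*(0*0 + 0) = -1271383*(0 + 0)/50180 = -1271383/50180*0 = 0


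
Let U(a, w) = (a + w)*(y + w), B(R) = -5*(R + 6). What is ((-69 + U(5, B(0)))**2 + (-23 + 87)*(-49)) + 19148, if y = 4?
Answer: 353573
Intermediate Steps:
B(R) = -30 - 5*R (B(R) = -5*(6 + R) = -30 - 5*R)
U(a, w) = (4 + w)*(a + w) (U(a, w) = (a + w)*(4 + w) = (4 + w)*(a + w))
((-69 + U(5, B(0)))**2 + (-23 + 87)*(-49)) + 19148 = ((-69 + ((-30 - 5*0)**2 + 4*5 + 4*(-30 - 5*0) + 5*(-30 - 5*0)))**2 + (-23 + 87)*(-49)) + 19148 = ((-69 + ((-30 + 0)**2 + 20 + 4*(-30 + 0) + 5*(-30 + 0)))**2 + 64*(-49)) + 19148 = ((-69 + ((-30)**2 + 20 + 4*(-30) + 5*(-30)))**2 - 3136) + 19148 = ((-69 + (900 + 20 - 120 - 150))**2 - 3136) + 19148 = ((-69 + 650)**2 - 3136) + 19148 = (581**2 - 3136) + 19148 = (337561 - 3136) + 19148 = 334425 + 19148 = 353573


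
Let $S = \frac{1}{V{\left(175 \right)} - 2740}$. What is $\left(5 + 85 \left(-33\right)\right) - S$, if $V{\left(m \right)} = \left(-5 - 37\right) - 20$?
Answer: $- \frac{7845599}{2802} \approx -2800.0$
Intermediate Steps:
$V{\left(m \right)} = -62$ ($V{\left(m \right)} = \left(-5 - 37\right) - 20 = -42 - 20 = -62$)
$S = - \frac{1}{2802}$ ($S = \frac{1}{-62 - 2740} = \frac{1}{-2802} = - \frac{1}{2802} \approx -0.00035689$)
$\left(5 + 85 \left(-33\right)\right) - S = \left(5 + 85 \left(-33\right)\right) - - \frac{1}{2802} = \left(5 - 2805\right) + \frac{1}{2802} = -2800 + \frac{1}{2802} = - \frac{7845599}{2802}$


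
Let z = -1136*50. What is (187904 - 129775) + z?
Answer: 1329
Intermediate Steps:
z = -56800 (z = -1*56800 = -56800)
(187904 - 129775) + z = (187904 - 129775) - 56800 = 58129 - 56800 = 1329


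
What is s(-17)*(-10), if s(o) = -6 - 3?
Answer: 90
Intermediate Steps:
s(o) = -9
s(-17)*(-10) = -9*(-10) = 90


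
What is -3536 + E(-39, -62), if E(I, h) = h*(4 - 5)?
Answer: -3474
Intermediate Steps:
E(I, h) = -h (E(I, h) = h*(-1) = -h)
-3536 + E(-39, -62) = -3536 - 1*(-62) = -3536 + 62 = -3474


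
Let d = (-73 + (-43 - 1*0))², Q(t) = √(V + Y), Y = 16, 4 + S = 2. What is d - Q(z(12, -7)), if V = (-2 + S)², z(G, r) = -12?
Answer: 13456 - 4*√2 ≈ 13450.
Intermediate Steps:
S = -2 (S = -4 + 2 = -2)
V = 16 (V = (-2 - 2)² = (-4)² = 16)
Q(t) = 4*√2 (Q(t) = √(16 + 16) = √32 = 4*√2)
d = 13456 (d = (-73 + (-43 + 0))² = (-73 - 43)² = (-116)² = 13456)
d - Q(z(12, -7)) = 13456 - 4*√2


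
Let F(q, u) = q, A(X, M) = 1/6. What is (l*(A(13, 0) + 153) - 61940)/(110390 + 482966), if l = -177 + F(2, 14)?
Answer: -532465/3560136 ≈ -0.14956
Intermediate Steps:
A(X, M) = ⅙
l = -175 (l = -177 + 2 = -175)
(l*(A(13, 0) + 153) - 61940)/(110390 + 482966) = (-175*(⅙ + 153) - 61940)/(110390 + 482966) = (-175*919/6 - 61940)/593356 = (-160825/6 - 61940)*(1/593356) = -532465/6*1/593356 = -532465/3560136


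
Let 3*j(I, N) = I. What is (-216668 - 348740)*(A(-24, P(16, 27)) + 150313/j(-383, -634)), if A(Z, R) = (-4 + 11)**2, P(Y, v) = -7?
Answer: 244353506176/383 ≈ 6.3800e+8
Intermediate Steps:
j(I, N) = I/3
A(Z, R) = 49 (A(Z, R) = 7**2 = 49)
(-216668 - 348740)*(A(-24, P(16, 27)) + 150313/j(-383, -634)) = (-216668 - 348740)*(49 + 150313/(((1/3)*(-383)))) = -565408*(49 + 150313/(-383/3)) = -565408*(49 + 150313*(-3/383)) = -565408*(49 - 450939/383) = -565408*(-432172/383) = 244353506176/383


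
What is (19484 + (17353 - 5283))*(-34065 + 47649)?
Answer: 428629536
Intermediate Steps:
(19484 + (17353 - 5283))*(-34065 + 47649) = (19484 + 12070)*13584 = 31554*13584 = 428629536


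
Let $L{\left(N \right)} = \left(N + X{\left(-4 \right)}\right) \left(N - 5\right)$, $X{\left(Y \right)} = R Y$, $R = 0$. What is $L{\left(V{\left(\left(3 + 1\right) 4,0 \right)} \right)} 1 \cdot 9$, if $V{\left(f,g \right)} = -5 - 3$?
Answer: $936$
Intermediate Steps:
$X{\left(Y \right)} = 0$ ($X{\left(Y \right)} = 0 Y = 0$)
$V{\left(f,g \right)} = -8$
$L{\left(N \right)} = N \left(-5 + N\right)$ ($L{\left(N \right)} = \left(N + 0\right) \left(N - 5\right) = N \left(-5 + N\right)$)
$L{\left(V{\left(\left(3 + 1\right) 4,0 \right)} \right)} 1 \cdot 9 = - 8 \left(-5 - 8\right) 1 \cdot 9 = \left(-8\right) \left(-13\right) 1 \cdot 9 = 104 \cdot 1 \cdot 9 = 104 \cdot 9 = 936$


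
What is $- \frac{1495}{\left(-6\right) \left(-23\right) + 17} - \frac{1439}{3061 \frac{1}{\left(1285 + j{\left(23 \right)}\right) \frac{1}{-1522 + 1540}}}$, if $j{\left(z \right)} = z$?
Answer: $- \frac{12470479}{284673} \approx -43.806$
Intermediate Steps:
$- \frac{1495}{\left(-6\right) \left(-23\right) + 17} - \frac{1439}{3061 \frac{1}{\left(1285 + j{\left(23 \right)}\right) \frac{1}{-1522 + 1540}}} = - \frac{1495}{\left(-6\right) \left(-23\right) + 17} - \frac{1439}{3061 \frac{1}{\left(1285 + 23\right) \frac{1}{-1522 + 1540}}} = - \frac{1495}{138 + 17} - \frac{1439}{3061 \frac{1}{1308 \cdot \frac{1}{18}}} = - \frac{1495}{155} - \frac{1439}{3061 \frac{1}{1308 \cdot \frac{1}{18}}} = \left(-1495\right) \frac{1}{155} - \frac{1439}{3061 \frac{1}{\frac{218}{3}}} = - \frac{299}{31} - \frac{1439}{3061 \cdot \frac{3}{218}} = - \frac{299}{31} - \frac{1439}{\frac{9183}{218}} = - \frac{299}{31} - \frac{313702}{9183} = - \frac{12470479}{284673}$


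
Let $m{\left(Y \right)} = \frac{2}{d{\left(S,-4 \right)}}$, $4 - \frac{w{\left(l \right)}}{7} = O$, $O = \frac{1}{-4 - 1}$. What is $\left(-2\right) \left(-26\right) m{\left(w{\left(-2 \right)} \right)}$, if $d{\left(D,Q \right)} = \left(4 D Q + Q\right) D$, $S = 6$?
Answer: $- \frac{13}{75} \approx -0.17333$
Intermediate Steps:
$d{\left(D,Q \right)} = D \left(Q + 4 D Q\right)$ ($d{\left(D,Q \right)} = \left(4 D Q + Q\right) D = \left(Q + 4 D Q\right) D = D \left(Q + 4 D Q\right)$)
$O = - \frac{1}{5}$ ($O = \frac{1}{-5} = - \frac{1}{5} \approx -0.2$)
$w{\left(l \right)} = \frac{147}{5}$ ($w{\left(l \right)} = 28 - - \frac{7}{5} = 28 + \frac{7}{5} = \frac{147}{5}$)
$m{\left(Y \right)} = - \frac{1}{300}$ ($m{\left(Y \right)} = \frac{2}{6 \left(-4\right) \left(1 + 4 \cdot 6\right)} = \frac{2}{6 \left(-4\right) \left(1 + 24\right)} = \frac{2}{6 \left(-4\right) 25} = \frac{2}{-600} = 2 \left(- \frac{1}{600}\right) = - \frac{1}{300}$)
$\left(-2\right) \left(-26\right) m{\left(w{\left(-2 \right)} \right)} = \left(-2\right) \left(-26\right) \left(- \frac{1}{300}\right) = 52 \left(- \frac{1}{300}\right) = - \frac{13}{75}$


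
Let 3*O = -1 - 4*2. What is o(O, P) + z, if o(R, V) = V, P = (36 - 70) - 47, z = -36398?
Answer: -36479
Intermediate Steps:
P = -81 (P = -34 - 47 = -81)
O = -3 (O = (-1 - 4*2)/3 = (-1 - 8)/3 = (1/3)*(-9) = -3)
o(O, P) + z = -81 - 36398 = -36479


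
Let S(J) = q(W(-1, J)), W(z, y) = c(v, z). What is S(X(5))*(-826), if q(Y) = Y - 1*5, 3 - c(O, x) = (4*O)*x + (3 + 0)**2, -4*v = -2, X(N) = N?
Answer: 7434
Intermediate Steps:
v = 1/2 (v = -1/4*(-2) = 1/2 ≈ 0.50000)
c(O, x) = -6 - 4*O*x (c(O, x) = 3 - ((4*O)*x + (3 + 0)**2) = 3 - (4*O*x + 3**2) = 3 - (4*O*x + 9) = 3 - (9 + 4*O*x) = 3 + (-9 - 4*O*x) = -6 - 4*O*x)
W(z, y) = -6 - 2*z (W(z, y) = -6 - 4*1/2*z = -6 - 2*z)
q(Y) = -5 + Y (q(Y) = Y - 5 = -5 + Y)
S(J) = -9 (S(J) = -5 + (-6 - 2*(-1)) = -5 + (-6 + 2) = -5 - 4 = -9)
S(X(5))*(-826) = -9*(-826) = 7434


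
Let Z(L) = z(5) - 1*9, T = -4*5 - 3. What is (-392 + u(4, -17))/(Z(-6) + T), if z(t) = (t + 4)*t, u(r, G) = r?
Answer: -388/13 ≈ -29.846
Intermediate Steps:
z(t) = t*(4 + t) (z(t) = (4 + t)*t = t*(4 + t))
T = -23 (T = -20 - 3 = -23)
Z(L) = 36 (Z(L) = 5*(4 + 5) - 1*9 = 5*9 - 9 = 45 - 9 = 36)
(-392 + u(4, -17))/(Z(-6) + T) = (-392 + 4)/(36 - 23) = -388/13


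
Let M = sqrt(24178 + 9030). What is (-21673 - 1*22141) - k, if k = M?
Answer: -43814 - 2*sqrt(8302) ≈ -43996.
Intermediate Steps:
M = 2*sqrt(8302) (M = sqrt(33208) = 2*sqrt(8302) ≈ 182.23)
k = 2*sqrt(8302) ≈ 182.23
(-21673 - 1*22141) - k = (-21673 - 1*22141) - 2*sqrt(8302) = (-21673 - 22141) - 2*sqrt(8302) = -43814 - 2*sqrt(8302)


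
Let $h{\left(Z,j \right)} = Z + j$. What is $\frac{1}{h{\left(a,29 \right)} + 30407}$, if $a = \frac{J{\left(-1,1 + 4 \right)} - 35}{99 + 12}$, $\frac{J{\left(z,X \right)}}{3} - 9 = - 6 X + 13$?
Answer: $\frac{111}{3378337} \approx 3.2856 \cdot 10^{-5}$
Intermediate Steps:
$J{\left(z,X \right)} = 66 - 18 X$ ($J{\left(z,X \right)} = 27 + 3 \left(- 6 X + 13\right) = 27 + 3 \left(13 - 6 X\right) = 27 - \left(-39 + 18 X\right) = 66 - 18 X$)
$a = - \frac{59}{111}$ ($a = \frac{\left(66 - 18 \left(1 + 4\right)\right) - 35}{99 + 12} = \frac{\left(66 - 90\right) - 35}{111} = \left(\left(66 - 90\right) - 35\right) \frac{1}{111} = \left(-24 - 35\right) \frac{1}{111} = \left(-59\right) \frac{1}{111} = - \frac{59}{111} \approx -0.53153$)
$\frac{1}{h{\left(a,29 \right)} + 30407} = \frac{1}{\left(- \frac{59}{111} + 29\right) + 30407} = \frac{1}{\frac{3160}{111} + 30407} = \frac{1}{\frac{3378337}{111}} = \frac{111}{3378337}$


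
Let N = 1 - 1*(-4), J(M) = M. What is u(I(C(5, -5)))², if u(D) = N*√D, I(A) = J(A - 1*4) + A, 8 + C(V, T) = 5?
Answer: -250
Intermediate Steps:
C(V, T) = -3 (C(V, T) = -8 + 5 = -3)
N = 5 (N = 1 + 4 = 5)
I(A) = -4 + 2*A (I(A) = (A - 1*4) + A = (A - 4) + A = (-4 + A) + A = -4 + 2*A)
u(D) = 5*√D
u(I(C(5, -5)))² = (5*√(-4 + 2*(-3)))² = (5*√(-4 - 6))² = (5*√(-10))² = (5*(I*√10))² = (5*I*√10)² = -250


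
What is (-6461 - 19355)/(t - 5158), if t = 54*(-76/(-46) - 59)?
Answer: 148442/47465 ≈ 3.1274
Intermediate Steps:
t = -71226/23 (t = 54*(-76*(-1/46) - 59) = 54*(38/23 - 59) = 54*(-1319/23) = -71226/23 ≈ -3096.8)
(-6461 - 19355)/(t - 5158) = (-6461 - 19355)/(-71226/23 - 5158) = -25816/(-189860/23) = -25816*(-23/189860) = 148442/47465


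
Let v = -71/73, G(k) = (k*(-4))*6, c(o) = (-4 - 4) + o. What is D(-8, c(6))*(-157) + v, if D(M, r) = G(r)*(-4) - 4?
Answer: 2246285/73 ≈ 30771.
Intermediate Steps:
c(o) = -8 + o
G(k) = -24*k (G(k) = -4*k*6 = -24*k)
v = -71/73 (v = -71*1/73 = -71/73 ≈ -0.97260)
D(M, r) = -4 + 96*r (D(M, r) = -24*r*(-4) - 4 = 96*r - 4 = -4 + 96*r)
D(-8, c(6))*(-157) + v = (-4 + 96*(-8 + 6))*(-157) - 71/73 = (-4 + 96*(-2))*(-157) - 71/73 = (-4 - 192)*(-157) - 71/73 = -196*(-157) - 71/73 = 30772 - 71/73 = 2246285/73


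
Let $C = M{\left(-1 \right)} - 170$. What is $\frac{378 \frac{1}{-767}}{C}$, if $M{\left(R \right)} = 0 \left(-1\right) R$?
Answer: $\frac{189}{65195} \approx 0.002899$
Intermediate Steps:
$M{\left(R \right)} = 0$ ($M{\left(R \right)} = 0 R = 0$)
$C = -170$ ($C = 0 - 170 = -170$)
$\frac{378 \frac{1}{-767}}{C} = \frac{378 \frac{1}{-767}}{-170} = 378 \left(- \frac{1}{767}\right) \left(- \frac{1}{170}\right) = \left(- \frac{378}{767}\right) \left(- \frac{1}{170}\right) = \frac{189}{65195}$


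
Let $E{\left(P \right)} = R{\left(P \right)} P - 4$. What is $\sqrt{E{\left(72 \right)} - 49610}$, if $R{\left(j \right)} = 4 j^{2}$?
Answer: $\sqrt{1443378} \approx 1201.4$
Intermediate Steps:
$E{\left(P \right)} = -4 + 4 P^{3}$ ($E{\left(P \right)} = 4 P^{2} P - 4 = 4 P^{3} - 4 = -4 + 4 P^{3}$)
$\sqrt{E{\left(72 \right)} - 49610} = \sqrt{\left(-4 + 4 \cdot 72^{3}\right) - 49610} = \sqrt{\left(-4 + 4 \cdot 373248\right) - 49610} = \sqrt{\left(-4 + 1492992\right) - 49610} = \sqrt{1492988 - 49610} = \sqrt{1443378}$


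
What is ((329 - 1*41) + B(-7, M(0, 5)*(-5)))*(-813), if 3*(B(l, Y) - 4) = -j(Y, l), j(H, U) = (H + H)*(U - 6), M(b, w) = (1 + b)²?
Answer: -202166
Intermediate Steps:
j(H, U) = 2*H*(-6 + U) (j(H, U) = (2*H)*(-6 + U) = 2*H*(-6 + U))
B(l, Y) = 4 - 2*Y*(-6 + l)/3 (B(l, Y) = 4 + (-2*Y*(-6 + l))/3 = 4 - 2*Y*(-6 + l)/3)
((329 - 1*41) + B(-7, M(0, 5)*(-5)))*(-813) = ((329 - 1*41) + (4 - 2*(1 + 0)²*(-5)*(-6 - 7)/3))*(-813) = ((329 - 41) + (4 - ⅔*1²*(-5)*(-13)))*(-813) = (288 + (4 - ⅔*1*(-5)*(-13)))*(-813) = (288 + (4 - ⅔*(-5)*(-13)))*(-813) = (288 + (4 - 130/3))*(-813) = (288 - 118/3)*(-813) = (746/3)*(-813) = -202166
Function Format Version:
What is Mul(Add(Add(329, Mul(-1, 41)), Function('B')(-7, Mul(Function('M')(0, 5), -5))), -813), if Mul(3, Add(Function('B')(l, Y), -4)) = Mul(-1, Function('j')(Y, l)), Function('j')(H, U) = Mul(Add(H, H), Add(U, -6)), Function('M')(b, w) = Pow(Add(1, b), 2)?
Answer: -202166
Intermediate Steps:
Function('j')(H, U) = Mul(2, H, Add(-6, U)) (Function('j')(H, U) = Mul(Mul(2, H), Add(-6, U)) = Mul(2, H, Add(-6, U)))
Function('B')(l, Y) = Add(4, Mul(Rational(-2, 3), Y, Add(-6, l))) (Function('B')(l, Y) = Add(4, Mul(Rational(1, 3), Mul(-1, Mul(2, Y, Add(-6, l))))) = Add(4, Mul(Rational(1, 3), Mul(-2, Y, Add(-6, l)))) = Add(4, Mul(Rational(-2, 3), Y, Add(-6, l))))
Mul(Add(Add(329, Mul(-1, 41)), Function('B')(-7, Mul(Function('M')(0, 5), -5))), -813) = Mul(Add(Add(329, Mul(-1, 41)), Add(4, Mul(Rational(-2, 3), Mul(Pow(Add(1, 0), 2), -5), Add(-6, -7)))), -813) = Mul(Add(Add(329, -41), Add(4, Mul(Rational(-2, 3), Mul(Pow(1, 2), -5), -13))), -813) = Mul(Add(288, Add(4, Mul(Rational(-2, 3), Mul(1, -5), -13))), -813) = Mul(Add(288, Add(4, Mul(Rational(-2, 3), -5, -13))), -813) = Mul(Add(288, Add(4, Rational(-130, 3))), -813) = Mul(Add(288, Rational(-118, 3)), -813) = Mul(Rational(746, 3), -813) = -202166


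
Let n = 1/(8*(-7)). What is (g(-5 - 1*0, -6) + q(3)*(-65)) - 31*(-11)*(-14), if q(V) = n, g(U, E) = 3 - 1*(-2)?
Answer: -266999/56 ≈ -4767.8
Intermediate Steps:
n = -1/56 (n = (1/8)*(-1/7) = -1/56 ≈ -0.017857)
g(U, E) = 5 (g(U, E) = 3 + 2 = 5)
q(V) = -1/56
(g(-5 - 1*0, -6) + q(3)*(-65)) - 31*(-11)*(-14) = (5 - 1/56*(-65)) - 31*(-11)*(-14) = (5 + 65/56) + 341*(-14) = 345/56 - 4774 = -266999/56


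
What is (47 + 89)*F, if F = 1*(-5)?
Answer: -680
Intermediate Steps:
F = -5
(47 + 89)*F = (47 + 89)*(-5) = 136*(-5) = -680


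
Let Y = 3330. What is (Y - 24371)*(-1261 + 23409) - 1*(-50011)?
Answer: -465966057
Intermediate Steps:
(Y - 24371)*(-1261 + 23409) - 1*(-50011) = (3330 - 24371)*(-1261 + 23409) - 1*(-50011) = -21041*22148 + 50011 = -466016068 + 50011 = -465966057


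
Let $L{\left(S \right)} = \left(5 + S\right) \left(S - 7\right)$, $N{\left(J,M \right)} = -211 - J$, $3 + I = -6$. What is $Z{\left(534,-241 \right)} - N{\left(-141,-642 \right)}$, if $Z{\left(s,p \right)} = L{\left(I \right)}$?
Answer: $134$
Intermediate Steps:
$I = -9$ ($I = -3 - 6 = -9$)
$L{\left(S \right)} = \left(-7 + S\right) \left(5 + S\right)$ ($L{\left(S \right)} = \left(5 + S\right) \left(-7 + S\right) = \left(-7 + S\right) \left(5 + S\right)$)
$Z{\left(s,p \right)} = 64$ ($Z{\left(s,p \right)} = -35 + \left(-9\right)^{2} - -18 = -35 + 81 + 18 = 64$)
$Z{\left(534,-241 \right)} - N{\left(-141,-642 \right)} = 64 - \left(-211 - -141\right) = 64 - \left(-211 + 141\right) = 64 - -70 = 64 + 70 = 134$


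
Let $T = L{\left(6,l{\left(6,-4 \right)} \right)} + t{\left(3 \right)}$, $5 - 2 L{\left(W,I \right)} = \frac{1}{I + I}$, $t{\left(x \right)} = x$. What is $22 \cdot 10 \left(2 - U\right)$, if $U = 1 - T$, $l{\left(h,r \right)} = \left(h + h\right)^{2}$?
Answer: $\frac{205865}{144} \approx 1429.6$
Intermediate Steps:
$l{\left(h,r \right)} = 4 h^{2}$ ($l{\left(h,r \right)} = \left(2 h\right)^{2} = 4 h^{2}$)
$L{\left(W,I \right)} = \frac{5}{2} - \frac{1}{4 I}$ ($L{\left(W,I \right)} = \frac{5}{2} - \frac{1}{2 \left(I + I\right)} = \frac{5}{2} - \frac{1}{2 \cdot 2 I} = \frac{5}{2} - \frac{\frac{1}{2} \frac{1}{I}}{2} = \frac{5}{2} - \frac{1}{4 I}$)
$T = \frac{3167}{576}$ ($T = \frac{-1 + 10 \cdot 4 \cdot 6^{2}}{4 \cdot 4 \cdot 6^{2}} + 3 = \frac{-1 + 10 \cdot 4 \cdot 36}{4 \cdot 4 \cdot 36} + 3 = \frac{-1 + 10 \cdot 144}{4 \cdot 144} + 3 = \frac{1}{4} \cdot \frac{1}{144} \left(-1 + 1440\right) + 3 = \frac{1}{4} \cdot \frac{1}{144} \cdot 1439 + 3 = \frac{1439}{576} + 3 = \frac{3167}{576} \approx 5.4983$)
$U = - \frac{2591}{576}$ ($U = 1 - \frac{3167}{576} = - \frac{2591}{576} \approx -4.4983$)
$22 \cdot 10 \left(2 - U\right) = 22 \cdot 10 \left(2 - - \frac{2591}{576}\right) = 220 \left(2 + \frac{2591}{576}\right) = 220 \cdot \frac{3743}{576} = \frac{205865}{144}$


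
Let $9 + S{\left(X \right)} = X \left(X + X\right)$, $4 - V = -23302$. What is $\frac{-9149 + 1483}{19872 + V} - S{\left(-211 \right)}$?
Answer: $- \frac{1922137270}{21589} \approx -89033.0$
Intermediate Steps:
$V = 23306$ ($V = 4 - -23302 = 4 + 23302 = 23306$)
$S{\left(X \right)} = -9 + 2 X^{2}$ ($S{\left(X \right)} = -9 + X \left(X + X\right) = -9 + X 2 X = -9 + 2 X^{2}$)
$\frac{-9149 + 1483}{19872 + V} - S{\left(-211 \right)} = \frac{-9149 + 1483}{19872 + 23306} - \left(-9 + 2 \left(-211\right)^{2}\right) = - \frac{7666}{43178} - \left(-9 + 2 \cdot 44521\right) = \left(-7666\right) \frac{1}{43178} - \left(-9 + 89042\right) = - \frac{3833}{21589} - 89033 = - \frac{1922137270}{21589}$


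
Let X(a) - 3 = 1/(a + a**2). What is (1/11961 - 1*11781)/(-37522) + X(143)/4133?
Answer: 667796216562793/2121997653073584 ≈ 0.31470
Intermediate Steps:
X(a) = 3 + 1/(a + a**2)
(1/11961 - 1*11781)/(-37522) + X(143)/4133 = (1/11961 - 1*11781)/(-37522) + ((1 + 3*143 + 3*143**2)/(143*(1 + 143)))/4133 = (1/11961 - 11781)*(-1/37522) + ((1/143)*(1 + 429 + 3*20449)/144)*(1/4133) = -140912540/11961*(-1/37522) + ((1/143)*(1/144)*(1 + 429 + 61347))*(1/4133) = 70456270/224400321 + ((1/143)*(1/144)*61777)*(1/4133) = 70456270/224400321 + (61777/20592)*(1/4133) = 70456270/224400321 + 61777/85106736 = 667796216562793/2121997653073584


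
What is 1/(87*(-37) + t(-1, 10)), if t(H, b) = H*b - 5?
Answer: -1/3234 ≈ -0.00030921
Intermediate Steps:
t(H, b) = -5 + H*b
1/(87*(-37) + t(-1, 10)) = 1/(87*(-37) + (-5 - 1*10)) = 1/(-3219 + (-5 - 10)) = 1/(-3219 - 15) = 1/(-3234) = -1/3234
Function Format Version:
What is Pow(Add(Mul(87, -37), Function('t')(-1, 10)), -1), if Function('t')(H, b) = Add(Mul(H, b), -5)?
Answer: Rational(-1, 3234) ≈ -0.00030921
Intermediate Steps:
Function('t')(H, b) = Add(-5, Mul(H, b))
Pow(Add(Mul(87, -37), Function('t')(-1, 10)), -1) = Pow(Add(Mul(87, -37), Add(-5, Mul(-1, 10))), -1) = Pow(Add(-3219, Add(-5, -10)), -1) = Pow(Add(-3219, -15), -1) = Pow(-3234, -1) = Rational(-1, 3234)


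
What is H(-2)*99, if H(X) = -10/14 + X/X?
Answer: 198/7 ≈ 28.286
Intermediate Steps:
H(X) = 2/7 (H(X) = -10*1/14 + 1 = -5/7 + 1 = 2/7)
H(-2)*99 = (2/7)*99 = 198/7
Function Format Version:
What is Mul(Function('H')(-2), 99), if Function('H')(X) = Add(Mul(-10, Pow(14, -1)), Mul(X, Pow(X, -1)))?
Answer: Rational(198, 7) ≈ 28.286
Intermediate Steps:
Function('H')(X) = Rational(2, 7) (Function('H')(X) = Add(Mul(-10, Rational(1, 14)), 1) = Add(Rational(-5, 7), 1) = Rational(2, 7))
Mul(Function('H')(-2), 99) = Mul(Rational(2, 7), 99) = Rational(198, 7)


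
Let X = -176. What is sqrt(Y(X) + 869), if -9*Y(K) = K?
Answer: sqrt(7997)/3 ≈ 29.809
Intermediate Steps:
Y(K) = -K/9
sqrt(Y(X) + 869) = sqrt(-1/9*(-176) + 869) = sqrt(176/9 + 869) = sqrt(7997/9) = sqrt(7997)/3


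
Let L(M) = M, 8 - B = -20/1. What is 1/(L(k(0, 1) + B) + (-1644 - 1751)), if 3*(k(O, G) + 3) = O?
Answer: -1/3370 ≈ -0.00029674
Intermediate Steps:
k(O, G) = -3 + O/3
B = 28 (B = 8 - (-20)/1 = 8 - (-20) = 8 - 1*(-20) = 8 + 20 = 28)
1/(L(k(0, 1) + B) + (-1644 - 1751)) = 1/(((-3 + (⅓)*0) + 28) + (-1644 - 1751)) = 1/(((-3 + 0) + 28) - 3395) = 1/((-3 + 28) - 3395) = 1/(25 - 3395) = 1/(-3370) = -1/3370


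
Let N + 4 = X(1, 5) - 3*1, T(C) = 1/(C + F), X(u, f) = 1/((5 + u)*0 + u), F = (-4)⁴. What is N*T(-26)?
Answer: -3/115 ≈ -0.026087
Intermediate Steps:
F = 256
X(u, f) = 1/u (X(u, f) = 1/(0 + u) = 1/u)
T(C) = 1/(256 + C) (T(C) = 1/(C + 256) = 1/(256 + C))
N = -6 (N = -4 + (1/1 - 3*1) = -4 + (1 - 3) = -4 - 2 = -6)
N*T(-26) = -6/(256 - 26) = -6/230 = -6*1/230 = -3/115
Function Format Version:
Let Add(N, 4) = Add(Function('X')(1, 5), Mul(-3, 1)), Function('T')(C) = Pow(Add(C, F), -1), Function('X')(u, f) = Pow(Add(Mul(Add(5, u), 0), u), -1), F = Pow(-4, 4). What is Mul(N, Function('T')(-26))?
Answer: Rational(-3, 115) ≈ -0.026087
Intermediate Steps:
F = 256
Function('X')(u, f) = Pow(u, -1) (Function('X')(u, f) = Pow(Add(0, u), -1) = Pow(u, -1))
Function('T')(C) = Pow(Add(256, C), -1) (Function('T')(C) = Pow(Add(C, 256), -1) = Pow(Add(256, C), -1))
N = -6 (N = Add(-4, Add(Pow(1, -1), Mul(-3, 1))) = Add(-4, Add(1, -3)) = Add(-4, -2) = -6)
Mul(N, Function('T')(-26)) = Mul(-6, Pow(Add(256, -26), -1)) = Mul(-6, Pow(230, -1)) = Mul(-6, Rational(1, 230)) = Rational(-3, 115)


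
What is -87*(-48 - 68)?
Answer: 10092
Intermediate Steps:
-87*(-48 - 68) = -87*(-116) = 10092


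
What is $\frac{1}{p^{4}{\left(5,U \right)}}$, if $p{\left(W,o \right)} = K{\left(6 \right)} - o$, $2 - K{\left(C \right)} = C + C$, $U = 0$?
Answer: $\frac{1}{10000} \approx 0.0001$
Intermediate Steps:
$K{\left(C \right)} = 2 - 2 C$ ($K{\left(C \right)} = 2 - \left(C + C\right) = 2 - 2 C$)
$p{\left(W,o \right)} = -10 - o$ ($p{\left(W,o \right)} = \left(2 - 12\right) - o = -10 - o$)
$\frac{1}{p^{4}{\left(5,U \right)}} = \frac{1}{\left(-10 - 0\right)^{4}} = \frac{1}{\left(-10 + 0\right)^{4}} = \frac{1}{\left(-10\right)^{4}} = \frac{1}{10000}$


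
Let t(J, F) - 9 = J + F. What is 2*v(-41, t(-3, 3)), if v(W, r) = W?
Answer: -82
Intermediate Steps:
t(J, F) = 9 + F + J (t(J, F) = 9 + (J + F) = 9 + (F + J) = 9 + F + J)
2*v(-41, t(-3, 3)) = 2*(-41) = -82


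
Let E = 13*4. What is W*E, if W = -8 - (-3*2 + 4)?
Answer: -312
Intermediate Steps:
E = 52
W = -6 (W = -8 - (-6 + 4) = -8 - 1*(-2) = -8 + 2 = -6)
W*E = -6*52 = -312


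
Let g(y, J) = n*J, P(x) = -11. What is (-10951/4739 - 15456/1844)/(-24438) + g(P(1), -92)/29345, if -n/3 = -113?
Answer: -1664416417846661/1566705645621690 ≈ -1.0624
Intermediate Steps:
n = 339 (n = -3*(-113) = 339)
g(y, J) = 339*J
(-10951/4739 - 15456/1844)/(-24438) + g(P(1), -92)/29345 = (-10951/4739 - 15456/1844)/(-24438) + (339*(-92))/29345 = (-10951*1/4739 - 15456*1/1844)*(-1/24438) - 31188*1/29345 = (-10951/4739 - 3864/461)*(-1/24438) - 31188/29345 = -23359907/2184679*(-1/24438) - 31188/29345 = 23359907/53389185402 - 31188/29345 = -1664416417846661/1566705645621690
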